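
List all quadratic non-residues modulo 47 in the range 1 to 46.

Square k = 1,…,23 (k and 47−k give the same square):
1²=1, 2²=4, 3²=9, 4²=16, 5²=25, 6²=36, 7²≡2, 8²≡17, 9²≡34, 10²≡6, 11²≡27, 12²≡3, 13²≡28, 14²≡8, 15²≡37, 16²≡21, 17²≡7, 18²≡42, 19²≡32, 20²≡24, 21²≡18, 22²≡14, 23²≡12 (mod 47).
The residues are {1, 2, 3, 4, 6, 7, 8, 9, 12, 14, 16, 17, 18, 21, 24, 25, 27, 28, 32, 34, 36, 37, 42}; the non-residues are the remaining 23 nonzero classes.

5,10,11,13,15,19,20,22,23,26,29,30,31,33,35,38,39,40,41,43,44,45,46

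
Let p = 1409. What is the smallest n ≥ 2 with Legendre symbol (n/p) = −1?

(2/1409) = +1, so 2 is a residue.
(3/1409) = −1, so 3 is the smallest positive non-residue mod 1409.

3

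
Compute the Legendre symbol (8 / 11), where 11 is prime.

Pull out 2^3: since 11 ≡ 3 (mod 8), (2/11) = -1, so (2/11)^3 = -1.
Reached (1/11) = 1. Collecting the sign flips along the way, the symbol is -1.

-1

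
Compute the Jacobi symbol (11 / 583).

0

Reciprocity: 11 ≡ 3 and 583 ≡ 3 (mod 4), so (11/583) = −(583/11).
Reduce top mod 11: now compute (0/11).
Top reduces to 0: gcd > 1, so the symbol is 0.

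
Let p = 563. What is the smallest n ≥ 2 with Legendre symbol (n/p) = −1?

2

(2/563) = −1, so 2 is the smallest positive non-residue mod 563.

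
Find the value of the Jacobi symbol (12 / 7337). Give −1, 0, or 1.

-1

Pull out 2^2: since 7337 ≡ 1 (mod 8), (2/7337) = +1, so (2/7337)^2 = +1.
Reciprocity: 3 ≡ 3 and 7337 ≡ 1 (mod 4), so (3/7337) = +(7337/3).
Reduce top mod 3: now compute (2/3).
Pull out 2: since 3 ≡ 3 (mod 8), (2/3) = -1.
Reached (1/3) = 1. Collecting the sign flips along the way, the symbol is -1.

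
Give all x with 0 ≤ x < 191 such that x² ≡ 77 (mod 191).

29, 162

Since 191 ≡ 3 (mod 4), a square root of 77 is 77^((191+1)/4) = 77^48 mod 191.
Repeated squaring: 77^2≡8, 77^4≡64, 77^8≡85, 77^16≡158, 77^32≡134 (mod 191).
77^48 = 77^(32+16) ≡ 162 (mod 191).
Check: 162² = 26244 ≡ 77 (mod 191). The two roots are 29 and 162.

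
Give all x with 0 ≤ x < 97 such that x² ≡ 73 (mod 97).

48, 49

97 ≡ 1 (mod 4), so we find a root by search.
Trying successive values, 48² = 2304 ≡ 73 (mod 97). The other root is 97 − 48 = 49.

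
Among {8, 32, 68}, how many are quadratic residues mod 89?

3

(8/89) = +1 → QR.
(32/89) = +1 → QR.
(68/89) = +1 → QR.
Total quadratic residues among the 3: 3.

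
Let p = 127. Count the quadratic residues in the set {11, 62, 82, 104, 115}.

5

(11/127) = +1 → QR.
(62/127) = +1 → QR.
(82/127) = +1 → QR.
(104/127) = +1 → QR.
(115/127) = +1 → QR.
Total quadratic residues among the 5: 5.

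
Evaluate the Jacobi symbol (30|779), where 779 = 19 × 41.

Pull out 2: since 779 ≡ 3 (mod 8), (2/779) = -1.
Reciprocity: 15 ≡ 3 and 779 ≡ 3 (mod 4), so (15/779) = −(779/15).
Reduce top mod 15: now compute (14/15).
Pull out 2: since 15 ≡ 7 (mod 8), (2/15) = +1.
Reciprocity: 7 ≡ 3 and 15 ≡ 3 (mod 4), so (7/15) = −(15/7).
Reduce top mod 7: now compute (1/7).
Reached (1/7) = 1. Collecting the sign flips along the way, the symbol is -1.

-1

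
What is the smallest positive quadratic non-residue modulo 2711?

(2/2711) = +1, so 2 is a residue.
(3/2711) = +1, so 3 is a residue.
(4/2711) = +1, so 4 is a residue.
(5/2711) = +1, so 5 is a residue.
(6/2711) = +1, so 6 is a residue.
(7/2711) = −1, so 7 is the smallest positive non-residue mod 2711.

7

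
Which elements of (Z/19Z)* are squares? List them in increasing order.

Square k = 1,…,9 (k and 19−k give the same square):
1²=1, 2²=4, 3²=9, 4²=16, 5²≡6, 6²≡17, 7²≡11, 8²≡7, 9²≡5 (mod 19).
So the quadratic residues mod 19 are {1, 4, 5, 6, 7, 9, 11, 16, 17}.

1,4,5,6,7,9,11,16,17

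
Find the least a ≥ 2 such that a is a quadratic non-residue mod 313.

(2/313) = +1, so 2 is a residue.
(3/313) = +1, so 3 is a residue.
(4/313) = +1, so 4 is a residue.
(5/313) = −1, so 5 is the smallest positive non-residue mod 313.

5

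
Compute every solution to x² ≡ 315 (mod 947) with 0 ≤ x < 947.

47, 900

Since 947 ≡ 3 (mod 4), a square root of 315 is 315^((947+1)/4) = 315^237 mod 947.
Repeated squaring: 315^2≡737, 315^4≡538, 315^8≡609, 315^16≡604, 315^32≡221, 315^64≡544, 315^128≡472 (mod 947).
315^237 = 315^(128+64+32+8+4+1) ≡ 900 (mod 947).
Check: 900² = 810000 ≡ 315 (mod 947). The two roots are 47 and 900.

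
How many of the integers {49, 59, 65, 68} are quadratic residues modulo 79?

2

(49/79) = +1 → QR.
(59/79) = -1 → non-residue.
(65/79) = +1 → QR.
(68/79) = -1 → non-residue.
Total quadratic residues among the 4: 2.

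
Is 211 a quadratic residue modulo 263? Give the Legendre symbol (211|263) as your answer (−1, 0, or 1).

Euler's criterion: (211/263) ≡ 211^131 (mod 263).
211^2 ≡ 74 (mod 263)
211^4 ≡ 216 (mod 263)
211^8 ≡ 105 (mod 263)
211^16 ≡ 242 (mod 263)
211^32 ≡ 178 (mod 263)
211^64 ≡ 124 (mod 263)
211^128 ≡ 122 (mod 263)
211^131 = 211^(128+2+1) ≡ 262 (mod 263).
Result is 262 ≡ −1, so (211/263) = −1.

-1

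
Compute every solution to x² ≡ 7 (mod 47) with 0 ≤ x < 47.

17, 30

Since 47 ≡ 3 (mod 4), a square root of 7 is 7^((47+1)/4) = 7^12 mod 47.
Repeated squaring: 7^2≡2, 7^4≡4, 7^8≡16 (mod 47).
7^12 = 7^(8+4) ≡ 17 (mod 47).
Check: 17² = 289 ≡ 7 (mod 47). The two roots are 17 and 30.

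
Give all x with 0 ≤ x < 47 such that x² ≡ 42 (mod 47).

18, 29

Since 47 ≡ 3 (mod 4), a square root of 42 is 42^((47+1)/4) = 42^12 mod 47.
Repeated squaring: 42^2≡25, 42^4≡14, 42^8≡8 (mod 47).
42^12 = 42^(8+4) ≡ 18 (mod 47).
Check: 18² = 324 ≡ 42 (mod 47). The two roots are 18 and 29.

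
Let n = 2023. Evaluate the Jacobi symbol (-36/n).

First reduce: -36 ≡ 1987 (mod 2023).
Reciprocity: 1987 ≡ 3 and 2023 ≡ 3 (mod 4), so (1987/2023) = −(2023/1987).
Reduce top mod 1987: now compute (36/1987).
Pull out 2^2: since 1987 ≡ 3 (mod 8), (2/1987) = -1, so (2/1987)^2 = +1.
Reciprocity: 9 ≡ 1 and 1987 ≡ 3 (mod 4), so (9/1987) = +(1987/9).
Reduce top mod 9: now compute (7/9).
Reciprocity: 7 ≡ 3 and 9 ≡ 1 (mod 4), so (7/9) = +(9/7).
Reduce top mod 7: now compute (2/7).
Pull out 2: since 7 ≡ 7 (mod 8), (2/7) = +1.
Reached (1/7) = 1. Collecting the sign flips along the way, the symbol is -1.

-1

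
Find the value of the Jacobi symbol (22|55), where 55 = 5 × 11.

Pull out 2: since 55 ≡ 7 (mod 8), (2/55) = +1.
Reciprocity: 11 ≡ 3 and 55 ≡ 3 (mod 4), so (11/55) = −(55/11).
Reduce top mod 11: now compute (0/11).
Top reduces to 0: gcd > 1, so the symbol is 0.

0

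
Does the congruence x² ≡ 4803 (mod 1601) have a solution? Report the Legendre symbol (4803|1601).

0

First reduce: 4803 ≡ 0 (mod 1601).
Top reduces to 0: gcd > 1, so the symbol is 0.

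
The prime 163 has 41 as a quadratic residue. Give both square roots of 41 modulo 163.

81, 82

Since 163 ≡ 3 (mod 4), a square root of 41 is 41^((163+1)/4) = 41^41 mod 163.
Repeated squaring: 41^2≡51, 41^4≡156, 41^8≡49, 41^16≡119, 41^32≡143 (mod 163).
41^41 = 41^(32+8+1) ≡ 81 (mod 163).
Check: 81² = 6561 ≡ 41 (mod 163). The two roots are 81 and 82.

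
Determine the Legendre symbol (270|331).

Euler's criterion: (270/331) ≡ 270^165 (mod 331).
270^2 ≡ 80 (mod 331)
270^4 ≡ 111 (mod 331)
270^8 ≡ 74 (mod 331)
270^16 ≡ 180 (mod 331)
270^32 ≡ 293 (mod 331)
270^64 ≡ 120 (mod 331)
270^128 ≡ 167 (mod 331)
270^165 = 270^(128+32+4+1) ≡ 1 (mod 331).
Result is 1, so (270/331) = 1.

1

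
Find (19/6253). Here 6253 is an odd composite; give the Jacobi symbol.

-1

Reciprocity: 19 ≡ 3 and 6253 ≡ 1 (mod 4), so (19/6253) = +(6253/19).
Reduce top mod 19: now compute (2/19).
Pull out 2: since 19 ≡ 3 (mod 8), (2/19) = -1.
Reached (1/19) = 1. Collecting the sign flips along the way, the symbol is -1.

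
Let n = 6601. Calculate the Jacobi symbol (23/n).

0

Reciprocity: 23 ≡ 3 and 6601 ≡ 1 (mod 4), so (23/6601) = +(6601/23).
Reduce top mod 23: now compute (0/23).
Top reduces to 0: gcd > 1, so the symbol is 0.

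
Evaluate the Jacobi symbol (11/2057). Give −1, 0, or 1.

0

Reciprocity: 11 ≡ 3 and 2057 ≡ 1 (mod 4), so (11/2057) = +(2057/11).
Reduce top mod 11: now compute (0/11).
Top reduces to 0: gcd > 1, so the symbol is 0.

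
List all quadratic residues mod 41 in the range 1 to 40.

1 2 4 5 8 9 10 16 18 20 21 23 25 31 32 33 36 37 39 40

Square k = 1,…,20 (k and 41−k give the same square):
1²=1, 2²=4, 3²=9, 4²=16, 5²=25, 6²=36, 7²≡8, 8²≡23, 9²≡40, 10²≡18, 11²≡39, 12²≡21, 13²≡5, 14²≡32, 15²≡20, 16²≡10, 17²≡2, 18²≡37, 19²≡33, 20²≡31 (mod 41).
So the quadratic residues mod 41 are {1, 2, 4, 5, 8, 9, 10, 16, 18, 20, 21, 23, 25, 31, 32, 33, 36, 37, 39, 40}.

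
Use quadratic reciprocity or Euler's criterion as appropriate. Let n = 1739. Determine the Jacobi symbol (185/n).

Reciprocity: 185 ≡ 1 and 1739 ≡ 3 (mod 4), so (185/1739) = +(1739/185).
Reduce top mod 185: now compute (74/185).
Pull out 2: since 185 ≡ 1 (mod 8), (2/185) = +1.
Reciprocity: 37 ≡ 1 and 185 ≡ 1 (mod 4), so (37/185) = +(185/37).
Reduce top mod 37: now compute (0/37).
Top reduces to 0: gcd > 1, so the symbol is 0.

0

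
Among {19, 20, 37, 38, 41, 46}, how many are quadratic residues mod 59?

(19/59) = +1 → QR.
(20/59) = +1 → QR.
(37/59) = -1 → non-residue.
(38/59) = -1 → non-residue.
(41/59) = +1 → QR.
(46/59) = +1 → QR.
Total quadratic residues among the 6: 4.

4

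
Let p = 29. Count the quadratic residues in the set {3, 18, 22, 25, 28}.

3

(3/29) = -1 → non-residue.
(18/29) = -1 → non-residue.
(22/29) = +1 → QR.
(25/29) = +1 → QR.
(28/29) = +1 → QR.
Total quadratic residues among the 5: 3.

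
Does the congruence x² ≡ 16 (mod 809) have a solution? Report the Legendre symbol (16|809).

1

Pull out 2^4: since 809 ≡ 1 (mod 8), (2/809) = +1, so (2/809)^4 = +1.
Reached (1/809) = 1. Collecting the sign flips along the way, the symbol is +1.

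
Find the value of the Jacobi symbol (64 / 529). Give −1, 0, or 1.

Pull out 2^6: since 529 ≡ 1 (mod 8), (2/529) = +1, so (2/529)^6 = +1.
Reached (1/529) = 1. Collecting the sign flips along the way, the symbol is +1.

1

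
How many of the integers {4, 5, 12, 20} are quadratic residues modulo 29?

3

(4/29) = +1 → QR.
(5/29) = +1 → QR.
(12/29) = -1 → non-residue.
(20/29) = +1 → QR.
Total quadratic residues among the 4: 3.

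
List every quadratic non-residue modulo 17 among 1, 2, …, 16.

Square k = 1,…,8 (k and 17−k give the same square):
1²=1, 2²=4, 3²=9, 4²=16, 5²≡8, 6²≡2, 7²≡15, 8²≡13 (mod 17).
The residues are {1, 2, 4, 8, 9, 13, 15, 16}; the non-residues are the remaining 8 nonzero classes.

3, 5, 6, 7, 10, 11, 12, 14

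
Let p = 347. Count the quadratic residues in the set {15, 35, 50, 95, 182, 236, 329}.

(15/347) = -1 → non-residue.
(35/347) = +1 → QR.
(50/347) = -1 → non-residue.
(95/347) = +1 → QR.
(182/347) = +1 → QR.
(236/347) = +1 → QR.
(329/347) = +1 → QR.
Total quadratic residues among the 7: 5.

5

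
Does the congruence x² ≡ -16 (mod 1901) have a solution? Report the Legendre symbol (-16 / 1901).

1

First reduce: -16 ≡ 1885 (mod 1901).
Reciprocity: 1885 ≡ 1 and 1901 ≡ 1 (mod 4), so (1885/1901) = +(1901/1885).
Reduce top mod 1885: now compute (16/1885).
Pull out 2^4: since 1885 ≡ 5 (mod 8), (2/1885) = -1, so (2/1885)^4 = +1.
Reached (1/1885) = 1. Collecting the sign flips along the way, the symbol is +1.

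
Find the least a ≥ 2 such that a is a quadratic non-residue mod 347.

2

(2/347) = −1, so 2 is the smallest positive non-residue mod 347.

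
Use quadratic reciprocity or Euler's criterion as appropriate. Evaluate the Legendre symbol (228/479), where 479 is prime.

-1

Pull out 2^2: since 479 ≡ 7 (mod 8), (2/479) = +1, so (2/479)^2 = +1.
Reciprocity: 57 ≡ 1 and 479 ≡ 3 (mod 4), so (57/479) = +(479/57).
Reduce top mod 57: now compute (23/57).
Reciprocity: 23 ≡ 3 and 57 ≡ 1 (mod 4), so (23/57) = +(57/23).
Reduce top mod 23: now compute (11/23).
Reciprocity: 11 ≡ 3 and 23 ≡ 3 (mod 4), so (11/23) = −(23/11).
Reduce top mod 11: now compute (1/11).
Reached (1/11) = 1. Collecting the sign flips along the way, the symbol is -1.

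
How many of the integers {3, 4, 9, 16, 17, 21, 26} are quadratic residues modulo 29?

3

(3/29) = -1 → non-residue.
(4/29) = +1 → QR.
(9/29) = +1 → QR.
(16/29) = +1 → QR.
(17/29) = -1 → non-residue.
(21/29) = -1 → non-residue.
(26/29) = -1 → non-residue.
Total quadratic residues among the 7: 3.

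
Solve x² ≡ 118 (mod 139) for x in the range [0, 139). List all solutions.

37, 102

Since 139 ≡ 3 (mod 4), a square root of 118 is 118^((139+1)/4) = 118^35 mod 139.
Repeated squaring: 118^2≡24, 118^4≡20, 118^8≡122, 118^16≡11, 118^32≡121 (mod 139).
118^35 = 118^(32+2+1) ≡ 37 (mod 139).
Check: 37² = 1369 ≡ 118 (mod 139). The two roots are 37 and 102.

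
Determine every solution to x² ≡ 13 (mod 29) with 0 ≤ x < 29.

10, 19

29 ≡ 1 (mod 4), so we find a root by search.
Trying successive values, 10² = 100 ≡ 13 (mod 29). The other root is 29 − 10 = 19.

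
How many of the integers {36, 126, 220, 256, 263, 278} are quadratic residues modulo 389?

(36/389) = +1 → QR.
(126/389) = -1 → non-residue.
(220/389) = +1 → QR.
(256/389) = +1 → QR.
(263/389) = -1 → non-residue.
(278/389) = +1 → QR.
Total quadratic residues among the 6: 4.

4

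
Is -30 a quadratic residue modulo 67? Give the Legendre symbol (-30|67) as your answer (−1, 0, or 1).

1

First reduce: -30 ≡ 37 (mod 67).
Reciprocity: 37 ≡ 1 and 67 ≡ 3 (mod 4), so (37/67) = +(67/37).
Reduce top mod 37: now compute (30/37).
Pull out 2: since 37 ≡ 5 (mod 8), (2/37) = -1.
Reciprocity: 15 ≡ 3 and 37 ≡ 1 (mod 4), so (15/37) = +(37/15).
Reduce top mod 15: now compute (7/15).
Reciprocity: 7 ≡ 3 and 15 ≡ 3 (mod 4), so (7/15) = −(15/7).
Reduce top mod 7: now compute (1/7).
Reached (1/7) = 1. Collecting the sign flips along the way, the symbol is +1.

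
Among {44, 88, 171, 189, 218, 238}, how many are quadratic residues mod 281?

(44/281) = -1 → non-residue.
(88/281) = -1 → non-residue.
(171/281) = -1 → non-residue.
(189/281) = -1 → non-residue.
(218/281) = +1 → QR.
(238/281) = +1 → QR.
Total quadratic residues among the 6: 2.

2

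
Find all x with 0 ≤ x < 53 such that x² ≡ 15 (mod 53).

11, 42

53 ≡ 1 (mod 4), so we find a root by search.
Trying successive values, 11² = 121 ≡ 15 (mod 53). The other root is 53 − 11 = 42.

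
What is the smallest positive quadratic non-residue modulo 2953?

5

(2/2953) = +1, so 2 is a residue.
(3/2953) = +1, so 3 is a residue.
(4/2953) = +1, so 4 is a residue.
(5/2953) = −1, so 5 is the smallest positive non-residue mod 2953.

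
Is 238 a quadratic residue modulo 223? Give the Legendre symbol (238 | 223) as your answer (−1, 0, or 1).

Euler's criterion: (238/223) ≡ 15^111 (mod 223).
15^2 ≡ 2 (mod 223)
15^4 ≡ 4 (mod 223)
15^8 ≡ 16 (mod 223)
15^16 ≡ 33 (mod 223)
15^32 ≡ 197 (mod 223)
15^64 ≡ 7 (mod 223)
15^111 = 15^(64+32+8+4+2+1) ≡ 1 (mod 223).
Result is 1, so (238/223) = 1.

1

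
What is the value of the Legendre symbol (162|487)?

Euler's criterion: (162/487) ≡ 162^243 (mod 487).
162^2 ≡ 433 (mod 487)
162^4 ≡ 481 (mod 487)
162^8 ≡ 36 (mod 487)
162^16 ≡ 322 (mod 487)
162^32 ≡ 440 (mod 487)
162^64 ≡ 261 (mod 487)
162^128 ≡ 428 (mod 487)
162^243 = 162^(128+64+32+16+2+1) ≡ 1 (mod 487).
Result is 1, so (162/487) = 1.

1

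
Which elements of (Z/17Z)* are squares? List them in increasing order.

Square k = 1,…,8 (k and 17−k give the same square):
1²=1, 2²=4, 3²=9, 4²=16, 5²≡8, 6²≡2, 7²≡15, 8²≡13 (mod 17).
So the quadratic residues mod 17 are {1, 2, 4, 8, 9, 13, 15, 16}.

1 2 4 8 9 13 15 16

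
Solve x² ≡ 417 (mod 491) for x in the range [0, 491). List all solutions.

127, 364

Since 491 ≡ 3 (mod 4), a square root of 417 is 417^((491+1)/4) = 417^123 mod 491.
Repeated squaring: 417^2≡75, 417^4≡224, 417^8≡94, 417^16≡489, 417^32≡4, 417^64≡16 (mod 491).
417^123 = 417^(64+32+16+8+2+1) ≡ 127 (mod 491).
Check: 127² = 16129 ≡ 417 (mod 491). The two roots are 127 and 364.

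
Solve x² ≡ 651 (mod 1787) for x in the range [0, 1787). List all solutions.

Since 1787 ≡ 3 (mod 4), a square root of 651 is 651^((1787+1)/4) = 651^447 mod 1787.
Repeated squaring: 651^2≡282, 651^4≡896, 651^8≡453, 651^16≡1491, 651^32≡53, 651^64≡1022, 651^128≡876, 651^256≡753 (mod 1787).
651^447 = 651^(256+128+32+16+8+4+2+1) ≡ 65 (mod 1787).
Check: 65² = 4225 ≡ 651 (mod 1787). The two roots are 65 and 1722.

65, 1722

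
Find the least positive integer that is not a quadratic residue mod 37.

(2/37) = −1, so 2 is the smallest positive non-residue mod 37.

2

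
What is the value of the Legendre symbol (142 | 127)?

Euler's criterion: (142/127) ≡ 15^63 (mod 127).
15^2 ≡ 98 (mod 127)
15^4 ≡ 79 (mod 127)
15^8 ≡ 18 (mod 127)
15^16 ≡ 70 (mod 127)
15^32 ≡ 74 (mod 127)
15^63 = 15^(32+16+8+4+2+1) ≡ 1 (mod 127).
Result is 1, so (142/127) = 1.

1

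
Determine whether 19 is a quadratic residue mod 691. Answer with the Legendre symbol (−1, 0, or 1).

Reciprocity: 19 ≡ 3 and 691 ≡ 3 (mod 4), so (19/691) = −(691/19).
Reduce top mod 19: now compute (7/19).
Reciprocity: 7 ≡ 3 and 19 ≡ 3 (mod 4), so (7/19) = −(19/7).
Reduce top mod 7: now compute (5/7).
Reciprocity: 5 ≡ 1 and 7 ≡ 3 (mod 4), so (5/7) = +(7/5).
Reduce top mod 5: now compute (2/5).
Pull out 2: since 5 ≡ 5 (mod 8), (2/5) = -1.
Reached (1/5) = 1. Collecting the sign flips along the way, the symbol is -1.

-1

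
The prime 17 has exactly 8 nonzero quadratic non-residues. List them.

3,5,6,7,10,11,12,14

Square k = 1,…,8 (k and 17−k give the same square):
1²=1, 2²=4, 3²=9, 4²=16, 5²≡8, 6²≡2, 7²≡15, 8²≡13 (mod 17).
The residues are {1, 2, 4, 8, 9, 13, 15, 16}; the non-residues are the remaining 8 nonzero classes.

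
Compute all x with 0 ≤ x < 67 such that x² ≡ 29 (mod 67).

Since 67 ≡ 3 (mod 4), a square root of 29 is 29^((67+1)/4) = 29^17 mod 67.
Repeated squaring: 29^2≡37, 29^4≡29, 29^8≡37, 29^16≡29 (mod 67).
29^17 = 29^(16+1) ≡ 37 (mod 67).
Check: 37² = 1369 ≡ 29 (mod 67). The two roots are 30 and 37.

30, 37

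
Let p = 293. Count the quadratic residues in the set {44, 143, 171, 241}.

(44/293) = -1 → non-residue.
(143/293) = +1 → QR.
(171/293) = -1 → non-residue.
(241/293) = -1 → non-residue.
Total quadratic residues among the 4: 1.

1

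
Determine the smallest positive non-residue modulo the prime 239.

7

(2/239) = +1, so 2 is a residue.
(3/239) = +1, so 3 is a residue.
(4/239) = +1, so 4 is a residue.
(5/239) = +1, so 5 is a residue.
(6/239) = +1, so 6 is a residue.
(7/239) = −1, so 7 is the smallest positive non-residue mod 239.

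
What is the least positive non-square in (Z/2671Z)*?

(2/2671) = +1, so 2 is a residue.
(3/2671) = −1, so 3 is the smallest positive non-residue mod 2671.

3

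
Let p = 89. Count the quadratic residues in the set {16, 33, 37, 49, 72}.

(16/89) = +1 → QR.
(33/89) = -1 → non-residue.
(37/89) = -1 → non-residue.
(49/89) = +1 → QR.
(72/89) = +1 → QR.
Total quadratic residues among the 5: 3.

3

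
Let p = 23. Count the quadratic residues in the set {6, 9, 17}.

(6/23) = +1 → QR.
(9/23) = +1 → QR.
(17/23) = -1 → non-residue.
Total quadratic residues among the 3: 2.

2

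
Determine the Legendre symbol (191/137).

-1

First reduce: 191 ≡ 54 (mod 137).
Pull out 2: since 137 ≡ 1 (mod 8), (2/137) = +1.
Reciprocity: 27 ≡ 3 and 137 ≡ 1 (mod 4), so (27/137) = +(137/27).
Reduce top mod 27: now compute (2/27).
Pull out 2: since 27 ≡ 3 (mod 8), (2/27) = -1.
Reached (1/27) = 1. Collecting the sign flips along the way, the symbol is -1.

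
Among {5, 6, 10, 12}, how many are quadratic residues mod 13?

2

(5/13) = -1 → non-residue.
(6/13) = -1 → non-residue.
(10/13) = +1 → QR.
(12/13) = +1 → QR.
Total quadratic residues among the 4: 2.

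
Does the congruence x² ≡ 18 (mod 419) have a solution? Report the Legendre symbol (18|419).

-1

Pull out 2: since 419 ≡ 3 (mod 8), (2/419) = -1.
Reciprocity: 9 ≡ 1 and 419 ≡ 3 (mod 4), so (9/419) = +(419/9).
Reduce top mod 9: now compute (5/9).
Reciprocity: 5 ≡ 1 and 9 ≡ 1 (mod 4), so (5/9) = +(9/5).
Reduce top mod 5: now compute (4/5).
Pull out 2^2: since 5 ≡ 5 (mod 8), (2/5) = -1, so (2/5)^2 = +1.
Reached (1/5) = 1. Collecting the sign flips along the way, the symbol is -1.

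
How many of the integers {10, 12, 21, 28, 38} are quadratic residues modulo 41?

2

(10/41) = +1 → QR.
(12/41) = -1 → non-residue.
(21/41) = +1 → QR.
(28/41) = -1 → non-residue.
(38/41) = -1 → non-residue.
Total quadratic residues among the 5: 2.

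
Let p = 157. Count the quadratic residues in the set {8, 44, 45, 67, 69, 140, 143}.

(8/157) = -1 → non-residue.
(44/157) = +1 → QR.
(45/157) = -1 → non-residue.
(67/157) = +1 → QR.
(69/157) = -1 → non-residue.
(140/157) = +1 → QR.
(143/157) = +1 → QR.
Total quadratic residues among the 7: 4.

4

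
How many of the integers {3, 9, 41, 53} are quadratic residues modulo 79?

1

(3/79) = -1 → non-residue.
(9/79) = +1 → QR.
(41/79) = -1 → non-residue.
(53/79) = -1 → non-residue.
Total quadratic residues among the 4: 1.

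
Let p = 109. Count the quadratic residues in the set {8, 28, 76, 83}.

(8/109) = -1 → non-residue.
(28/109) = +1 → QR.
(76/109) = -1 → non-residue.
(83/109) = +1 → QR.
Total quadratic residues among the 4: 2.

2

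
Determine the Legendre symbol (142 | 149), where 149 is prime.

Euler's criterion: (142/149) ≡ 142^74 (mod 149).
142^2 ≡ 49 (mod 149)
142^4 ≡ 17 (mod 149)
142^8 ≡ 140 (mod 149)
142^16 ≡ 81 (mod 149)
142^32 ≡ 5 (mod 149)
142^64 ≡ 25 (mod 149)
142^74 = 142^(64+8+2) ≡ 1 (mod 149).
Result is 1, so (142/149) = 1.

1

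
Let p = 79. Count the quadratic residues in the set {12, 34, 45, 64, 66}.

2

(12/79) = -1 → non-residue.
(34/79) = -1 → non-residue.
(45/79) = +1 → QR.
(64/79) = +1 → QR.
(66/79) = -1 → non-residue.
Total quadratic residues among the 5: 2.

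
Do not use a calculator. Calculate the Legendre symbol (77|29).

-1

First reduce: 77 ≡ 19 (mod 29).
Reciprocity: 19 ≡ 3 and 29 ≡ 1 (mod 4), so (19/29) = +(29/19).
Reduce top mod 19: now compute (10/19).
Pull out 2: since 19 ≡ 3 (mod 8), (2/19) = -1.
Reciprocity: 5 ≡ 1 and 19 ≡ 3 (mod 4), so (5/19) = +(19/5).
Reduce top mod 5: now compute (4/5).
Pull out 2^2: since 5 ≡ 5 (mod 8), (2/5) = -1, so (2/5)^2 = +1.
Reached (1/5) = 1. Collecting the sign flips along the way, the symbol is -1.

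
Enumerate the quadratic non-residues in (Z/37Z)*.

2, 5, 6, 8, 13, 14, 15, 17, 18, 19, 20, 22, 23, 24, 29, 31, 32, 35

Square k = 1,…,18 (k and 37−k give the same square):
1²=1, 2²=4, 3²=9, 4²=16, 5²=25, 6²=36, 7²≡12, 8²≡27, 9²≡7, 10²≡26, 11²≡10, 12²≡33, 13²≡21, 14²≡11, 15²≡3, 16²≡34, 17²≡30, 18²≡28 (mod 37).
The residues are {1, 3, 4, 7, 9, 10, 11, 12, 16, 21, 25, 26, 27, 28, 30, 33, 34, 36}; the non-residues are the remaining 18 nonzero classes.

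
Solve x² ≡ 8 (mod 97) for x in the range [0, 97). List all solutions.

28, 69

97 ≡ 1 (mod 4), so we find a root by search.
Trying successive values, 28² = 784 ≡ 8 (mod 97). The other root is 97 − 28 = 69.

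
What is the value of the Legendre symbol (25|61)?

Reciprocity: 25 ≡ 1 and 61 ≡ 1 (mod 4), so (25/61) = +(61/25).
Reduce top mod 25: now compute (11/25).
Reciprocity: 11 ≡ 3 and 25 ≡ 1 (mod 4), so (11/25) = +(25/11).
Reduce top mod 11: now compute (3/11).
Reciprocity: 3 ≡ 3 and 11 ≡ 3 (mod 4), so (3/11) = −(11/3).
Reduce top mod 3: now compute (2/3).
Pull out 2: since 3 ≡ 3 (mod 8), (2/3) = -1.
Reached (1/3) = 1. Collecting the sign flips along the way, the symbol is +1.

1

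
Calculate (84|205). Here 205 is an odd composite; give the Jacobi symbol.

Pull out 2^2: since 205 ≡ 5 (mod 8), (2/205) = -1, so (2/205)^2 = +1.
Reciprocity: 21 ≡ 1 and 205 ≡ 1 (mod 4), so (21/205) = +(205/21).
Reduce top mod 21: now compute (16/21).
Pull out 2^4: since 21 ≡ 5 (mod 8), (2/21) = -1, so (2/21)^4 = +1.
Reached (1/21) = 1. Collecting the sign flips along the way, the symbol is +1.

1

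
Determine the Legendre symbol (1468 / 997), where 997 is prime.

-1

Euler's criterion: (1468/997) ≡ 471^498 (mod 997).
471^2 ≡ 507 (mod 997)
471^4 ≡ 820 (mod 997)
471^8 ≡ 422 (mod 997)
471^16 ≡ 618 (mod 997)
471^32 ≡ 73 (mod 997)
471^64 ≡ 344 (mod 997)
471^128 ≡ 690 (mod 997)
471^256 ≡ 531 (mod 997)
471^498 = 471^(256+128+64+32+16+2) ≡ 996 (mod 997).
Result is 996 ≡ −1, so (1468/997) = −1.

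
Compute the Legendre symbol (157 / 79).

First reduce: 157 ≡ 78 (mod 79).
Pull out 2: since 79 ≡ 7 (mod 8), (2/79) = +1.
Reciprocity: 39 ≡ 3 and 79 ≡ 3 (mod 4), so (39/79) = −(79/39).
Reduce top mod 39: now compute (1/39).
Reached (1/39) = 1. Collecting the sign flips along the way, the symbol is -1.

-1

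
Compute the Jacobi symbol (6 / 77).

Pull out 2: since 77 ≡ 5 (mod 8), (2/77) = -1.
Reciprocity: 3 ≡ 3 and 77 ≡ 1 (mod 4), so (3/77) = +(77/3).
Reduce top mod 3: now compute (2/3).
Pull out 2: since 3 ≡ 3 (mod 8), (2/3) = -1.
Reached (1/3) = 1. Collecting the sign flips along the way, the symbol is +1.

1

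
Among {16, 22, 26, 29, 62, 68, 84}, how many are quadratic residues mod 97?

(16/97) = +1 → QR.
(22/97) = +1 → QR.
(26/97) = -1 → non-residue.
(29/97) = -1 → non-residue.
(62/97) = +1 → QR.
(68/97) = -1 → non-residue.
(84/97) = -1 → non-residue.
Total quadratic residues among the 7: 3.

3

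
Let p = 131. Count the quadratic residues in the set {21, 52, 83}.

(21/131) = +1 → QR.
(52/131) = +1 → QR.
(83/131) = -1 → non-residue.
Total quadratic residues among the 3: 2.

2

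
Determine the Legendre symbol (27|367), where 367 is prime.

-1

Reciprocity: 27 ≡ 3 and 367 ≡ 3 (mod 4), so (27/367) = −(367/27).
Reduce top mod 27: now compute (16/27).
Pull out 2^4: since 27 ≡ 3 (mod 8), (2/27) = -1, so (2/27)^4 = +1.
Reached (1/27) = 1. Collecting the sign flips along the way, the symbol is -1.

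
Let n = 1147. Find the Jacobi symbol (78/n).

1

Pull out 2: since 1147 ≡ 3 (mod 8), (2/1147) = -1.
Reciprocity: 39 ≡ 3 and 1147 ≡ 3 (mod 4), so (39/1147) = −(1147/39).
Reduce top mod 39: now compute (16/39).
Pull out 2^4: since 39 ≡ 7 (mod 8), (2/39) = +1, so (2/39)^4 = +1.
Reached (1/39) = 1. Collecting the sign flips along the way, the symbol is +1.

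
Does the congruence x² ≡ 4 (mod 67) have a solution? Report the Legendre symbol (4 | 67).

1

Euler's criterion: (4/67) ≡ 4^33 (mod 67).
4^2 ≡ 16 (mod 67)
4^4 ≡ 55 (mod 67)
4^8 ≡ 10 (mod 67)
4^16 ≡ 33 (mod 67)
4^32 ≡ 17 (mod 67)
4^33 = 4^(32+1) ≡ 1 (mod 67).
Result is 1, so (4/67) = 1.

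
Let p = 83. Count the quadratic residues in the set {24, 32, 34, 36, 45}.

(24/83) = -1 → non-residue.
(32/83) = -1 → non-residue.
(34/83) = -1 → non-residue.
(36/83) = +1 → QR.
(45/83) = -1 → non-residue.
Total quadratic residues among the 5: 1.

1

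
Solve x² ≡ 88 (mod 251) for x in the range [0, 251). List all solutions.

29, 222

Since 251 ≡ 3 (mod 4), a square root of 88 is 88^((251+1)/4) = 88^63 mod 251.
Repeated squaring: 88^2≡214, 88^4≡114, 88^8≡195, 88^16≡124, 88^32≡65 (mod 251).
88^63 = 88^(32+16+8+4+2+1) ≡ 222 (mod 251).
Check: 222² = 49284 ≡ 88 (mod 251). The two roots are 29 and 222.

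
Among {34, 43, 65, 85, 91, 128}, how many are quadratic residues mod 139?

3

(34/139) = +1 → QR.
(43/139) = -1 → non-residue.
(65/139) = +1 → QR.
(85/139) = -1 → non-residue.
(91/139) = +1 → QR.
(128/139) = -1 → non-residue.
Total quadratic residues among the 6: 3.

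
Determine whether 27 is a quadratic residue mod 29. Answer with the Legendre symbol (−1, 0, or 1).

-1

Euler's criterion: (27/29) ≡ 27^14 (mod 29).
27^2 ≡ 4 (mod 29)
27^4 ≡ 16 (mod 29)
27^8 ≡ 24 (mod 29)
27^14 = 27^(8+4+2) ≡ 28 (mod 29).
Result is 28 ≡ −1, so (27/29) = −1.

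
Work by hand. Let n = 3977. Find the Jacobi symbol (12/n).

Pull out 2^2: since 3977 ≡ 1 (mod 8), (2/3977) = +1, so (2/3977)^2 = +1.
Reciprocity: 3 ≡ 3 and 3977 ≡ 1 (mod 4), so (3/3977) = +(3977/3).
Reduce top mod 3: now compute (2/3).
Pull out 2: since 3 ≡ 3 (mod 8), (2/3) = -1.
Reached (1/3) = 1. Collecting the sign flips along the way, the symbol is -1.

-1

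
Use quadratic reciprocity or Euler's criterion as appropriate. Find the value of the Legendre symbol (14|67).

Pull out 2: since 67 ≡ 3 (mod 8), (2/67) = -1.
Reciprocity: 7 ≡ 3 and 67 ≡ 3 (mod 4), so (7/67) = −(67/7).
Reduce top mod 7: now compute (4/7).
Pull out 2^2: since 7 ≡ 7 (mod 8), (2/7) = +1, so (2/7)^2 = +1.
Reached (1/7) = 1. Collecting the sign flips along the way, the symbol is +1.

1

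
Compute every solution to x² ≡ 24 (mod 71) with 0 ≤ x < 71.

Since 71 ≡ 3 (mod 4), a square root of 24 is 24^((71+1)/4) = 24^18 mod 71.
Repeated squaring: 24^2≡8, 24^4≡64, 24^8≡49, 24^16≡58 (mod 71).
24^18 = 24^(16+2) ≡ 38 (mod 71).
Check: 38² = 1444 ≡ 24 (mod 71). The two roots are 33 and 38.

33, 38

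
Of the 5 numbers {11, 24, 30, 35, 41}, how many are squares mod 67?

(11/67) = -1 → non-residue.
(24/67) = +1 → QR.
(30/67) = -1 → non-residue.
(35/67) = +1 → QR.
(41/67) = -1 → non-residue.
Total quadratic residues among the 5: 2.

2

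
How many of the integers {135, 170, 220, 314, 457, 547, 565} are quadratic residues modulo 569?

3

(135/569) = -1 → non-residue.
(170/569) = +1 → QR.
(220/569) = -1 → non-residue.
(314/569) = -1 → non-residue.
(457/569) = +1 → QR.
(547/569) = -1 → non-residue.
(565/569) = +1 → QR.
Total quadratic residues among the 7: 3.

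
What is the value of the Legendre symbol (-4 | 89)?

1

Euler's criterion: (-4/89) ≡ 85^44 (mod 89).
85^2 ≡ 16 (mod 89)
85^4 ≡ 78 (mod 89)
85^8 ≡ 32 (mod 89)
85^16 ≡ 45 (mod 89)
85^32 ≡ 67 (mod 89)
85^44 = 85^(32+8+4) ≡ 1 (mod 89).
Result is 1, so (-4/89) = 1.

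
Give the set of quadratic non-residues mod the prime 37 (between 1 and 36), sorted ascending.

Square k = 1,…,18 (k and 37−k give the same square):
1²=1, 2²=4, 3²=9, 4²=16, 5²=25, 6²=36, 7²≡12, 8²≡27, 9²≡7, 10²≡26, 11²≡10, 12²≡33, 13²≡21, 14²≡11, 15²≡3, 16²≡34, 17²≡30, 18²≡28 (mod 37).
The residues are {1, 3, 4, 7, 9, 10, 11, 12, 16, 21, 25, 26, 27, 28, 30, 33, 34, 36}; the non-residues are the remaining 18 nonzero classes.

2 5 6 8 13 14 15 17 18 19 20 22 23 24 29 31 32 35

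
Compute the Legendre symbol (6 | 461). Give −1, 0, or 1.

1

Euler's criterion: (6/461) ≡ 6^230 (mod 461).
6^2 ≡ 36 (mod 461)
6^4 ≡ 374 (mod 461)
6^8 ≡ 193 (mod 461)
6^16 ≡ 369 (mod 461)
6^32 ≡ 166 (mod 461)
6^64 ≡ 357 (mod 461)
6^128 ≡ 213 (mod 461)
6^230 = 6^(128+64+32+4+2) ≡ 1 (mod 461).
Result is 1, so (6/461) = 1.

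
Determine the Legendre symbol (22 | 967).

1

Pull out 2: since 967 ≡ 7 (mod 8), (2/967) = +1.
Reciprocity: 11 ≡ 3 and 967 ≡ 3 (mod 4), so (11/967) = −(967/11).
Reduce top mod 11: now compute (10/11).
Pull out 2: since 11 ≡ 3 (mod 8), (2/11) = -1.
Reciprocity: 5 ≡ 1 and 11 ≡ 3 (mod 4), so (5/11) = +(11/5).
Reduce top mod 5: now compute (1/5).
Reached (1/5) = 1. Collecting the sign flips along the way, the symbol is +1.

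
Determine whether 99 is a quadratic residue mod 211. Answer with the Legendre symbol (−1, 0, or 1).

1

Euler's criterion: (99/211) ≡ 99^105 (mod 211).
99^2 ≡ 95 (mod 211)
99^4 ≡ 163 (mod 211)
99^8 ≡ 194 (mod 211)
99^16 ≡ 78 (mod 211)
99^32 ≡ 176 (mod 211)
99^64 ≡ 170 (mod 211)
99^105 = 99^(64+32+8+1) ≡ 1 (mod 211).
Result is 1, so (99/211) = 1.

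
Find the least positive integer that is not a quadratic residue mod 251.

(2/251) = −1, so 2 is the smallest positive non-residue mod 251.

2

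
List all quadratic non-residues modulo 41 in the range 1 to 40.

Square k = 1,…,20 (k and 41−k give the same square):
1²=1, 2²=4, 3²=9, 4²=16, 5²=25, 6²=36, 7²≡8, 8²≡23, 9²≡40, 10²≡18, 11²≡39, 12²≡21, 13²≡5, 14²≡32, 15²≡20, 16²≡10, 17²≡2, 18²≡37, 19²≡33, 20²≡31 (mod 41).
The residues are {1, 2, 4, 5, 8, 9, 10, 16, 18, 20, 21, 23, 25, 31, 32, 33, 36, 37, 39, 40}; the non-residues are the remaining 20 nonzero classes.

3,6,7,11,12,13,14,15,17,19,22,24,26,27,28,29,30,34,35,38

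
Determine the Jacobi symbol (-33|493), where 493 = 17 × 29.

1

First reduce: -33 ≡ 460 (mod 493).
Pull out 2^2: since 493 ≡ 5 (mod 8), (2/493) = -1, so (2/493)^2 = +1.
Reciprocity: 115 ≡ 3 and 493 ≡ 1 (mod 4), so (115/493) = +(493/115).
Reduce top mod 115: now compute (33/115).
Reciprocity: 33 ≡ 1 and 115 ≡ 3 (mod 4), so (33/115) = +(115/33).
Reduce top mod 33: now compute (16/33).
Pull out 2^4: since 33 ≡ 1 (mod 8), (2/33) = +1, so (2/33)^4 = +1.
Reached (1/33) = 1. Collecting the sign flips along the way, the symbol is +1.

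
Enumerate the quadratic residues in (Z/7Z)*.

1 2 4

Square k = 1,…,3 (k and 7−k give the same square):
1²=1, 2²=4, 3²≡2 (mod 7).
So the quadratic residues mod 7 are {1, 2, 4}.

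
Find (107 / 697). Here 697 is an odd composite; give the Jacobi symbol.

-1

Reciprocity: 107 ≡ 3 and 697 ≡ 1 (mod 4), so (107/697) = +(697/107).
Reduce top mod 107: now compute (55/107).
Reciprocity: 55 ≡ 3 and 107 ≡ 3 (mod 4), so (55/107) = −(107/55).
Reduce top mod 55: now compute (52/55).
Pull out 2^2: since 55 ≡ 7 (mod 8), (2/55) = +1, so (2/55)^2 = +1.
Reciprocity: 13 ≡ 1 and 55 ≡ 3 (mod 4), so (13/55) = +(55/13).
Reduce top mod 13: now compute (3/13).
Reciprocity: 3 ≡ 3 and 13 ≡ 1 (mod 4), so (3/13) = +(13/3).
Reduce top mod 3: now compute (1/3).
Reached (1/3) = 1. Collecting the sign flips along the way, the symbol is -1.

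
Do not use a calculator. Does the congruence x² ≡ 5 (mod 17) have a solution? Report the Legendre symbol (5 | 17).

Reciprocity: 5 ≡ 1 and 17 ≡ 1 (mod 4), so (5/17) = +(17/5).
Reduce top mod 5: now compute (2/5).
Pull out 2: since 5 ≡ 5 (mod 8), (2/5) = -1.
Reached (1/5) = 1. Collecting the sign flips along the way, the symbol is -1.

-1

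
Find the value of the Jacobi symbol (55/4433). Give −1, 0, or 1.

0

Reciprocity: 55 ≡ 3 and 4433 ≡ 1 (mod 4), so (55/4433) = +(4433/55).
Reduce top mod 55: now compute (33/55).
Reciprocity: 33 ≡ 1 and 55 ≡ 3 (mod 4), so (33/55) = +(55/33).
Reduce top mod 33: now compute (22/33).
Pull out 2: since 33 ≡ 1 (mod 8), (2/33) = +1.
Reciprocity: 11 ≡ 3 and 33 ≡ 1 (mod 4), so (11/33) = +(33/11).
Reduce top mod 11: now compute (0/11).
Top reduces to 0: gcd > 1, so the symbol is 0.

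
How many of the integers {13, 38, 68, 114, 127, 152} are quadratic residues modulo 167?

(13/167) = -1 → non-residue.
(38/167) = +1 → QR.
(68/167) = -1 → non-residue.
(114/167) = +1 → QR.
(127/167) = +1 → QR.
(152/167) = +1 → QR.
Total quadratic residues among the 6: 4.

4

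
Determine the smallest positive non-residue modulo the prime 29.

2

(2/29) = −1, so 2 is the smallest positive non-residue mod 29.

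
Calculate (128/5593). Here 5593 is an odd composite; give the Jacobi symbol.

Pull out 2^7: since 5593 ≡ 1 (mod 8), (2/5593) = +1, so (2/5593)^7 = +1.
Reached (1/5593) = 1. Collecting the sign flips along the way, the symbol is +1.

1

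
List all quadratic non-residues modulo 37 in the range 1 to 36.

Square k = 1,…,18 (k and 37−k give the same square):
1²=1, 2²=4, 3²=9, 4²=16, 5²=25, 6²=36, 7²≡12, 8²≡27, 9²≡7, 10²≡26, 11²≡10, 12²≡33, 13²≡21, 14²≡11, 15²≡3, 16²≡34, 17²≡30, 18²≡28 (mod 37).
The residues are {1, 3, 4, 7, 9, 10, 11, 12, 16, 21, 25, 26, 27, 28, 30, 33, 34, 36}; the non-residues are the remaining 18 nonzero classes.

2 5 6 8 13 14 15 17 18 19 20 22 23 24 29 31 32 35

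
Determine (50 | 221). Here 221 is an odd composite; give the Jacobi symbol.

-1

Pull out 2: since 221 ≡ 5 (mod 8), (2/221) = -1.
Reciprocity: 25 ≡ 1 and 221 ≡ 1 (mod 4), so (25/221) = +(221/25).
Reduce top mod 25: now compute (21/25).
Reciprocity: 21 ≡ 1 and 25 ≡ 1 (mod 4), so (21/25) = +(25/21).
Reduce top mod 21: now compute (4/21).
Pull out 2^2: since 21 ≡ 5 (mod 8), (2/21) = -1, so (2/21)^2 = +1.
Reached (1/21) = 1. Collecting the sign flips along the way, the symbol is -1.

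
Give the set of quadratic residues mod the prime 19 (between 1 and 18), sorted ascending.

1, 4, 5, 6, 7, 9, 11, 16, 17

Square k = 1,…,9 (k and 19−k give the same square):
1²=1, 2²=4, 3²=9, 4²=16, 5²≡6, 6²≡17, 7²≡11, 8²≡7, 9²≡5 (mod 19).
So the quadratic residues mod 19 are {1, 4, 5, 6, 7, 9, 11, 16, 17}.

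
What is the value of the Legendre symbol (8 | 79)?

1

Pull out 2^3: since 79 ≡ 7 (mod 8), (2/79) = +1, so (2/79)^3 = +1.
Reached (1/79) = 1. Collecting the sign flips along the way, the symbol is +1.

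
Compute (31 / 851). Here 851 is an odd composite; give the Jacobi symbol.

Reciprocity: 31 ≡ 3 and 851 ≡ 3 (mod 4), so (31/851) = −(851/31).
Reduce top mod 31: now compute (14/31).
Pull out 2: since 31 ≡ 7 (mod 8), (2/31) = +1.
Reciprocity: 7 ≡ 3 and 31 ≡ 3 (mod 4), so (7/31) = −(31/7).
Reduce top mod 7: now compute (3/7).
Reciprocity: 3 ≡ 3 and 7 ≡ 3 (mod 4), so (3/7) = −(7/3).
Reduce top mod 3: now compute (1/3).
Reached (1/3) = 1. Collecting the sign flips along the way, the symbol is -1.

-1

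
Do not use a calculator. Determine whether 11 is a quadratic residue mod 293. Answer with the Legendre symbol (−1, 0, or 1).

-1

Reciprocity: 11 ≡ 3 and 293 ≡ 1 (mod 4), so (11/293) = +(293/11).
Reduce top mod 11: now compute (7/11).
Reciprocity: 7 ≡ 3 and 11 ≡ 3 (mod 4), so (7/11) = −(11/7).
Reduce top mod 7: now compute (4/7).
Pull out 2^2: since 7 ≡ 7 (mod 8), (2/7) = +1, so (2/7)^2 = +1.
Reached (1/7) = 1. Collecting the sign flips along the way, the symbol is -1.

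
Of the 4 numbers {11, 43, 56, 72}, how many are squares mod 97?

(11/97) = +1 → QR.
(43/97) = +1 → QR.
(56/97) = -1 → non-residue.
(72/97) = +1 → QR.
Total quadratic residues among the 4: 3.

3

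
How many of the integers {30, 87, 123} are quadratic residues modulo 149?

2

(30/149) = +1 → QR.
(87/149) = -1 → non-residue.
(123/149) = +1 → QR.
Total quadratic residues among the 3: 2.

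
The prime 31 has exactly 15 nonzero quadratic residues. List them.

1 2 4 5 7 8 9 10 14 16 18 19 20 25 28

Square k = 1,…,15 (k and 31−k give the same square):
1²=1, 2²=4, 3²=9, 4²=16, 5²=25, 6²≡5, 7²≡18, 8²≡2, 9²≡19, 10²≡7, 11²≡28, 12²≡20, 13²≡14, 14²≡10, 15²≡8 (mod 31).
So the quadratic residues mod 31 are {1, 2, 4, 5, 7, 8, 9, 10, 14, 16, 18, 19, 20, 25, 28}.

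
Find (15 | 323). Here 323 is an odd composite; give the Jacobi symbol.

Reciprocity: 15 ≡ 3 and 323 ≡ 3 (mod 4), so (15/323) = −(323/15).
Reduce top mod 15: now compute (8/15).
Pull out 2^3: since 15 ≡ 7 (mod 8), (2/15) = +1, so (2/15)^3 = +1.
Reached (1/15) = 1. Collecting the sign flips along the way, the symbol is -1.

-1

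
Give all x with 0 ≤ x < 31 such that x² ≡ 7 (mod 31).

Since 31 ≡ 3 (mod 4), a square root of 7 is 7^((31+1)/4) = 7^8 mod 31.
Repeated squaring: 7^2≡18, 7^4≡14, 7^8≡10 (mod 31).
7^8 = 7^(8) ≡ 10 (mod 31).
Check: 10² = 100 ≡ 7 (mod 31). The two roots are 10 and 21.

10, 21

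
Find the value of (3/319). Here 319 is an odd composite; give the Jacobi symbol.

Reciprocity: 3 ≡ 3 and 319 ≡ 3 (mod 4), so (3/319) = −(319/3).
Reduce top mod 3: now compute (1/3).
Reached (1/3) = 1. Collecting the sign flips along the way, the symbol is -1.

-1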